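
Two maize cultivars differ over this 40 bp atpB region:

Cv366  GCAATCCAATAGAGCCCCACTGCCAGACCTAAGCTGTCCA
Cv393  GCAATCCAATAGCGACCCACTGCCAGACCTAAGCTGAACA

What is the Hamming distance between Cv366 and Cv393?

Differing sites — 13:A/C; 15:C/A; 37:T/A; 38:C/A.
That gives 4 mismatches out of 40 aligned sites, so the Hamming distance is 4.

4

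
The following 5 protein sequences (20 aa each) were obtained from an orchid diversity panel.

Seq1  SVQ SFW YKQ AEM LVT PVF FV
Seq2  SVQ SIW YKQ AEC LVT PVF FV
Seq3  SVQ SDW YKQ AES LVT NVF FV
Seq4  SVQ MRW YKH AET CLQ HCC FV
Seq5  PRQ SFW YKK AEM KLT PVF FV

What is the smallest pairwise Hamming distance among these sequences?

Pairwise Hamming distances:
  Seq1 vs Seq2: 2
  Seq1 vs Seq3: 3
  Seq1 vs Seq4: 10
  Seq1 vs Seq5: 5
  Seq2 vs Seq3: 3
  Seq2 vs Seq4: 10
  Seq2 vs Seq5: 7
  Seq3 vs Seq4: 10
  Seq3 vs Seq5: 8
  Seq4 vs Seq5: 11
The smallest is 2, between Seq1 and Seq2.

2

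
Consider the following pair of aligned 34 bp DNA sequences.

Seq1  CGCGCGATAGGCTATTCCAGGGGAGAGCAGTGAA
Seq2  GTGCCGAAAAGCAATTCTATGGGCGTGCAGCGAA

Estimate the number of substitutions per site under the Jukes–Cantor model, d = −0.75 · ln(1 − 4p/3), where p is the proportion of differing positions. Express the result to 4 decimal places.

Differing sites — 1:C/G; 2:G/T; 3:C/G; 4:G/C; 8:T/A; 10:G/A; 13:T/A; 18:C/T; 20:G/T; 24:A/C; 26:A/T; 31:T/C.
p = 12/34 = 0.352941.
d = −0.75 · ln(1 − (4/3)·0.352941) = −0.75 · ln(0.529412) = −0.75 · (-0.635988) = 0.4770.

0.4770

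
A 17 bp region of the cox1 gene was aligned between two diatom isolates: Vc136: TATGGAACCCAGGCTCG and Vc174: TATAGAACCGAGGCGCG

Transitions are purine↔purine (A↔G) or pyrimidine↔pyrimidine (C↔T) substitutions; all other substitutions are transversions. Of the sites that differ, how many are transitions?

1

Differing sites — 4:G/A (Ti); 10:C/G (Tv); 15:T/G (Tv).
Of the 3 differences, 1 transition and 2 transversions, so the answer is 1.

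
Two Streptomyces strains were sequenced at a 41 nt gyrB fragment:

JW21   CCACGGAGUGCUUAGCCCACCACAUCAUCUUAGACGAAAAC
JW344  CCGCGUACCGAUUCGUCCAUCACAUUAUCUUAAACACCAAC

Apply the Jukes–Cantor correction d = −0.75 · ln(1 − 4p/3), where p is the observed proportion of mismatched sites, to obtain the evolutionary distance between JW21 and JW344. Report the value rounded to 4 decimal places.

0.4121

Mismatches occur at site 3 (A/G), site 6 (G/U), site 8 (G/C), site 9 (U/C), site 11 (C/A), site 14 (A/C), site 16 (C/U), site 20 (C/U), site 26 (C/U), site 33 (G/A), site 36 (G/A), site 37 (A/C), site 38 (A/C).
p = 13/41 = 0.317073.
d = −0.75 · ln(1 − (4/3)·0.317073) = −0.75 · ln(0.577236) = −0.75 · (-0.549504) = 0.4121.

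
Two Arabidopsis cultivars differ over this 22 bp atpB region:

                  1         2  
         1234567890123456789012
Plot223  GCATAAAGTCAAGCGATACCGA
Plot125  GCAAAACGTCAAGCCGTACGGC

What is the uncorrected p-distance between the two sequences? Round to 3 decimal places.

0.273

The sequences differ at positions 4 (T/A), 7 (A/C), 15 (G/C), 16 (A/G), 20 (C/G), 22 (A/C).
There are 6 differences over 22 sites, so p = 6/22 = 0.273.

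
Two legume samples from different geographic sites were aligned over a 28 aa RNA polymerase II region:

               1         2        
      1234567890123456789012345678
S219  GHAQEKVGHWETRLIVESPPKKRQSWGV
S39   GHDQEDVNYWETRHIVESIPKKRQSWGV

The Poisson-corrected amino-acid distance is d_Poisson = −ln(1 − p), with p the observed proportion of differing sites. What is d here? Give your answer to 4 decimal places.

0.2412

Mismatches occur at site 3 (A↔D), site 6 (K↔D), site 8 (G↔N), site 9 (H↔Y), site 14 (L↔H), site 19 (P↔I).
p = 6/28 = 0.214286.
d = −ln(1 − 0.214286) = −ln(0.785714) = 0.2412.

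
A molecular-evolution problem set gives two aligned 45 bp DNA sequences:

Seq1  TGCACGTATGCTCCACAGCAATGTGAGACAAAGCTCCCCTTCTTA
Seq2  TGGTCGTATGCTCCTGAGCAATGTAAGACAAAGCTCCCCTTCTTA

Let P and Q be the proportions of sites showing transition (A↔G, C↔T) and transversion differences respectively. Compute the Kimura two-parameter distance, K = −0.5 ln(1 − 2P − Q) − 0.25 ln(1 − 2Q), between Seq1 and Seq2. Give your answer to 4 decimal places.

0.1205

Mismatches occur at site 3 (C→G, transversion), site 4 (A→T, transversion), site 15 (A→T, transversion), site 16 (C→G, transversion), site 25 (G→A, transition).
Of the 5 differences, 1 transition and 4 transversions over 45 sites: P = 1/45 = 0.022222, Q = 4/45 = 0.088889.
d = −0.5·ln(0.866667) − 0.25·ln(0.822222) = −0.5·(-0.143100) − 0.25·(-0.195745) = 0.1205.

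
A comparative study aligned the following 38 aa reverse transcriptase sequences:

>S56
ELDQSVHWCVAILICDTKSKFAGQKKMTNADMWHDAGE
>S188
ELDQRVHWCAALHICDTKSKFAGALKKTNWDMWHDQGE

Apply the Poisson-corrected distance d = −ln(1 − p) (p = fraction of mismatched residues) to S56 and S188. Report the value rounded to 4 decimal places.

0.2703

Mismatches occur at site 5 (S/R), site 10 (V/A), site 12 (I/L), site 13 (L/H), site 24 (Q/A), site 25 (K/L), site 27 (M/K), site 30 (A/W), site 36 (A/Q).
p = 9/38 = 0.236842.
d = −ln(1 − 0.236842) = −ln(0.763158) = 0.2703.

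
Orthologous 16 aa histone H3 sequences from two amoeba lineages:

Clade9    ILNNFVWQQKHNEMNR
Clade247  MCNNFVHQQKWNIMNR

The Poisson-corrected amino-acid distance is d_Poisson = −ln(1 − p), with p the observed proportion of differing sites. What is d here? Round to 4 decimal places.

Differing sites — 1:I/M; 2:L/C; 7:W/H; 11:H/W; 13:E/I.
p = 5/16 = 0.312500.
d = −ln(1 − 0.312500) = −ln(0.687500) = 0.3747.

0.3747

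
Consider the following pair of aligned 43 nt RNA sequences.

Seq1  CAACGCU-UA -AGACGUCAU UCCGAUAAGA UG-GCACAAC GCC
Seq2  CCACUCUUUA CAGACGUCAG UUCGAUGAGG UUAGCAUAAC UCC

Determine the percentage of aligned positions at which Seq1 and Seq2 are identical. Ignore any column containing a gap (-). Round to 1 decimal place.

77.5%

Excluding the 3 gap columns leaves 40 comparable sites.
The sequences differ at positions 2 (A/C), 5 (G/U), 20 (U/G), 22 (C/U), 27 (A/G), 30 (A/G), 32 (G/U), 37 (C/U), 41 (G/U).
31 of the 40 comparable sites match, so the percent identity is 31/40 × 100 = 77.5%.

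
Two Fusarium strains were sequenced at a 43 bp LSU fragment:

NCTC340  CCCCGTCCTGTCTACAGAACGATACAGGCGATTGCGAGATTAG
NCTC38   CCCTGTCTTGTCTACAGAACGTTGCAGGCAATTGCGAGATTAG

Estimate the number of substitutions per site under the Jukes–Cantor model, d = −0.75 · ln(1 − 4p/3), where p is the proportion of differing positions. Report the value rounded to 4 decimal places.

Differing sites — 4:C/T; 8:C/T; 22:A/T; 24:A/G; 30:G/A.
p = 5/43 = 0.116279.
d = −0.75 · ln(1 − (4/3)·0.116279) = −0.75 · ln(0.844961) = −0.75 · (-0.168465) = 0.1263.

0.1263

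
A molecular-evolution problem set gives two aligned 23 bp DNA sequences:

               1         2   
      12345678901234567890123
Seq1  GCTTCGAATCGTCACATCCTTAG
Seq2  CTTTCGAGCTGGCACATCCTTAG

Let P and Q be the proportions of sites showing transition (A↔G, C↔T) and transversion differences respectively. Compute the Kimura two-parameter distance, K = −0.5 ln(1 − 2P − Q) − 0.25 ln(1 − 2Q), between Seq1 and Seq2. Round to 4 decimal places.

Differing sites — 1:G/C (Tv); 2:C/T (Ti); 8:A/G (Ti); 9:T/C (Ti); 10:C/T (Ti); 12:T/G (Tv).
Of the 6 differences, 4 transitions and 2 transversions over 23 sites: P = 4/23 = 0.173913, Q = 2/23 = 0.086957.
d = −0.5·ln(0.565217) − 0.25·ln(0.826086) = −0.5·(-0.570546) − 0.25·(-0.191056) = 0.3330.

0.3330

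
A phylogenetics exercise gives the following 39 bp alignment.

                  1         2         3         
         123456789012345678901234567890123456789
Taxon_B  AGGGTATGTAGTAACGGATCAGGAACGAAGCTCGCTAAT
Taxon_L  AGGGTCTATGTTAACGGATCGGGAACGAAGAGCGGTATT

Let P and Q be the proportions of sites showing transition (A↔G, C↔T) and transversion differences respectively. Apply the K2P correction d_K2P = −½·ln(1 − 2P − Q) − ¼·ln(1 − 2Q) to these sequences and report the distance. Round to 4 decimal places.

0.2758

Mismatches occur at site 6 (A/C, transversion), site 8 (G/A, transition), site 10 (A/G, transition), site 11 (G/T, transversion), site 21 (A/G, transition), site 31 (C/A, transversion), site 32 (T/G, transversion), site 35 (C/G, transversion), site 38 (A/T, transversion).
Of the 9 differences, 3 transitions and 6 transversions over 39 sites: P = 3/39 = 0.076923, Q = 6/39 = 0.153846.
d = −0.5·ln(0.692308) − 0.25·ln(0.692308) = −0.5·(-0.367724) − 0.25·(-0.367724) = 0.2758.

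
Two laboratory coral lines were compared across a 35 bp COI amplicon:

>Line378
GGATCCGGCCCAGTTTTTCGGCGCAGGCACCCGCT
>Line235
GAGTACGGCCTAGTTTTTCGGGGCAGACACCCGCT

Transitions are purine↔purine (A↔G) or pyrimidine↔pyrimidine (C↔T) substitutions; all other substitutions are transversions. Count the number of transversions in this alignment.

2

The sequences differ at positions 2 (G/A, transition), 3 (A/G, transition), 5 (C/A, transversion), 11 (C/T, transition), 22 (C/G, transversion), 27 (G/A, transition).
Of the 6 differences, 4 transitions and 2 transversions, so the answer is 2.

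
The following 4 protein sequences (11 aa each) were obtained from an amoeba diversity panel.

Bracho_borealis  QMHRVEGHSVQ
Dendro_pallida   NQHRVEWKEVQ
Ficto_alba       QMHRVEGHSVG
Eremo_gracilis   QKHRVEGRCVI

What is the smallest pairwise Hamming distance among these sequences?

Pairwise Hamming distances:
  Bracho_borealis vs Dendro_pallida: 5
  Bracho_borealis vs Ficto_alba: 1
  Bracho_borealis vs Eremo_gracilis: 4
  Dendro_pallida vs Ficto_alba: 6
  Dendro_pallida vs Eremo_gracilis: 6
  Ficto_alba vs Eremo_gracilis: 4
The smallest is 1, between Bracho_borealis and Ficto_alba.

1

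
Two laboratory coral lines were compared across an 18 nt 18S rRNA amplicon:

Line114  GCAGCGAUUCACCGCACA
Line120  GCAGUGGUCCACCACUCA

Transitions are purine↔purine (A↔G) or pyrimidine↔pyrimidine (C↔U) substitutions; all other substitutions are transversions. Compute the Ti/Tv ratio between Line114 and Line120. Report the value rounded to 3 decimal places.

Differing sites — 5:C/U (Ti); 7:A/G (Ti); 9:U/C (Ti); 14:G/A (Ti); 16:A/U (Tv).
Of the 5 differences, 4 transitions and 1 transversion, so Ti/Tv = 4/1 = 4.000.

4.000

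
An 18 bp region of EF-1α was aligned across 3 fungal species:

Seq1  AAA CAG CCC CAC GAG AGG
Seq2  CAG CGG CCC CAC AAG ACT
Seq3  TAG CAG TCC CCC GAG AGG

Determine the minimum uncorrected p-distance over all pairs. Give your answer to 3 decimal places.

0.222

Pairwise Hamming distances:
  Seq1 vs Seq2: 6
  Seq1 vs Seq3: 4
  Seq2 vs Seq3: 7
The smallest is 4 mismatches, between Seq1 and Seq3; p = 4/18 = 0.222.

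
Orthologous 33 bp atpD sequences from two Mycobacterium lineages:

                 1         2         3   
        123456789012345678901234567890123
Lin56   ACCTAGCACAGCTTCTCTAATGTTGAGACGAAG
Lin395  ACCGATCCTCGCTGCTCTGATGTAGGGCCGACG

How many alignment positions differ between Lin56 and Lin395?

11

Differing sites — 4:T/G; 6:G/T; 8:A/C; 9:C/T; 10:A/C; 14:T/G; 19:A/G; 24:T/A; 26:A/G; 28:A/C; 32:A/C.
That gives 11 mismatches out of 33 aligned sites, so the Hamming distance is 11.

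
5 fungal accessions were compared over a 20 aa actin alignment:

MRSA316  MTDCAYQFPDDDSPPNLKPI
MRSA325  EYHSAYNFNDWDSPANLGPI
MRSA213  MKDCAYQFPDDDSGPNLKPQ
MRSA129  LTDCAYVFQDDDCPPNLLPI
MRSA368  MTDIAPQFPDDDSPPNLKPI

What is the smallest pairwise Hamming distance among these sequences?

2

Pairwise Hamming distances:
  MRSA316 vs MRSA325: 9
  MRSA316 vs MRSA213: 3
  MRSA316 vs MRSA129: 5
  MRSA316 vs MRSA368: 2
  MRSA325 vs MRSA213: 11
  MRSA325 vs MRSA129: 10
  MRSA325 vs MRSA368: 10
  MRSA213 vs MRSA129: 8
  MRSA213 vs MRSA368: 5
  MRSA129 vs MRSA368: 7
The smallest is 2, between MRSA316 and MRSA368.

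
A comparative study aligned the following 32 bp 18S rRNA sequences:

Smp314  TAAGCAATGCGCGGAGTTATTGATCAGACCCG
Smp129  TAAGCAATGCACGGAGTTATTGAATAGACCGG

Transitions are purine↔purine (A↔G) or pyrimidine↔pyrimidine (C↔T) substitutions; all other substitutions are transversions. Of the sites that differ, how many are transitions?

Differing sites — 11:G/A (Ti); 24:T/A (Tv); 25:C/T (Ti); 31:C/G (Tv).
Of the 4 differences, 2 transitions and 2 transversions, so the answer is 2.

2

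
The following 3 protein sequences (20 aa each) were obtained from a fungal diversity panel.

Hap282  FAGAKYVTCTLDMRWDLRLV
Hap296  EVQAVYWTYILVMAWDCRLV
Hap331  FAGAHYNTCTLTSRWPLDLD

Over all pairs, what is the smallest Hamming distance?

Pairwise Hamming distances:
  Hap282 vs Hap296: 10
  Hap282 vs Hap331: 7
  Hap296 vs Hap331: 14
The smallest is 7, between Hap282 and Hap331.

7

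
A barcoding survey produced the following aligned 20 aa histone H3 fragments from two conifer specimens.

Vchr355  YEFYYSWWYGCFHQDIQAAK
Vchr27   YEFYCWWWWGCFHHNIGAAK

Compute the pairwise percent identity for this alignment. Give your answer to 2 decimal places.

70.00%

Mismatches occur at site 5 (Y/C), site 6 (S/W), site 9 (Y/W), site 14 (Q/H), site 15 (D/N), site 17 (Q/G).
14 of the 20 sites match, so the percent identity is 14/20 × 100 = 70.00%.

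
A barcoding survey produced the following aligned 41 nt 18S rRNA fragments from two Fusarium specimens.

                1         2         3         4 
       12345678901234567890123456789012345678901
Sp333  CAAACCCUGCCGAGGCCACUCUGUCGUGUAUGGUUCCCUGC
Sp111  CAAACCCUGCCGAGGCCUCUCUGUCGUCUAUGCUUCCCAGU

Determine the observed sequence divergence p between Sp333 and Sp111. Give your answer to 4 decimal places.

0.1220

The sequences differ at positions 18 (A/U), 28 (G/C), 33 (G/C), 39 (U/A), 41 (C/U).
There are 5 differences over 41 sites, so p = 5/41 = 0.1220.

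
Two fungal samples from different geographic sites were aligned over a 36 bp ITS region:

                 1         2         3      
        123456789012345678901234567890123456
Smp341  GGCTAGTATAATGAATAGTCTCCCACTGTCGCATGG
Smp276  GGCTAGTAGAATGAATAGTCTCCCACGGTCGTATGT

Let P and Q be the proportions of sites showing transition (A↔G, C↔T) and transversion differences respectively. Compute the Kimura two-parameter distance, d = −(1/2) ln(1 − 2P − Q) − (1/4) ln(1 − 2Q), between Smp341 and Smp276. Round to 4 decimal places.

0.1203

The sequences differ at positions 9 (T/G, transversion), 27 (T/G, transversion), 32 (C/T, transition), 36 (G/T, transversion).
Of the 4 differences, 1 transition and 3 transversions over 36 sites: P = 1/36 = 0.027778, Q = 3/36 = 0.083333.
d = −0.5·ln(0.861111) − 0.25·ln(0.833334) = −0.5·(-0.149532) − 0.25·(-0.182321) = 0.1203.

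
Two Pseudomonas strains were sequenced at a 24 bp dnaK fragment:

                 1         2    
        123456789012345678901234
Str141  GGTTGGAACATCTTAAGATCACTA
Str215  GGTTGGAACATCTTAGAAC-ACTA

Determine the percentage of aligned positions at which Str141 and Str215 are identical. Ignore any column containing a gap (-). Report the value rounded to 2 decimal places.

86.96%

Excluding the 1 gap column leaves 23 comparable sites.
Mismatches occur at site 16 (A/G), site 17 (G/A), site 19 (T/C).
20 of the 23 comparable sites match, so the percent identity is 20/23 × 100 = 86.96%.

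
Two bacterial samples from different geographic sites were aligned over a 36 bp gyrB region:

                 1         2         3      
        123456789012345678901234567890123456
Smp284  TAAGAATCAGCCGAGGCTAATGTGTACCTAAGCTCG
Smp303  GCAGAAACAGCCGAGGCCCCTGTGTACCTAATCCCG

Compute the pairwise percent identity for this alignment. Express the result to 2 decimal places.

The sequences differ at positions 1 (T/G), 2 (A/C), 7 (T/A), 18 (T/C), 19 (A/C), 20 (A/C), 32 (G/T), 34 (T/C).
28 of the 36 sites match, so the percent identity is 28/36 × 100 = 77.78%.

77.78%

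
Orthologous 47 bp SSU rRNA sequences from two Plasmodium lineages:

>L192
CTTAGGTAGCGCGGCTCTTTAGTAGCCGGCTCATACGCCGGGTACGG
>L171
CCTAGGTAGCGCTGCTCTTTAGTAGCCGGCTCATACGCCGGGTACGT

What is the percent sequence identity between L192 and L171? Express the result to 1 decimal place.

93.6%

Mismatches occur at site 2 (T→C), site 13 (G→T), site 47 (G→T).
44 of the 47 sites match, so the percent identity is 44/47 × 100 = 93.6%.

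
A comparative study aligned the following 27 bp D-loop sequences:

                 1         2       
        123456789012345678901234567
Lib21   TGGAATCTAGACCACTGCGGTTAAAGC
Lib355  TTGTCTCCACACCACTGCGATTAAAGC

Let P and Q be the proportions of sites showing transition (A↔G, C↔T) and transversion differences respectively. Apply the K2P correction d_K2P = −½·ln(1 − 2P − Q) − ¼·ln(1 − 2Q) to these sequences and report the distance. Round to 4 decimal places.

0.2635

Differing sites — 2:G/T (Tv); 4:A/T (Tv); 5:A/C (Tv); 8:T/C (Ti); 10:G/C (Tv); 20:G/A (Ti).
Of the 6 differences, 2 transitions and 4 transversions over 27 sites: P = 2/27 = 0.074074, Q = 4/27 = 0.148148.
d = −0.5·ln(0.703704) − 0.25·ln(0.703704) = −0.5·(-0.351397) − 0.25·(-0.351397) = 0.2635.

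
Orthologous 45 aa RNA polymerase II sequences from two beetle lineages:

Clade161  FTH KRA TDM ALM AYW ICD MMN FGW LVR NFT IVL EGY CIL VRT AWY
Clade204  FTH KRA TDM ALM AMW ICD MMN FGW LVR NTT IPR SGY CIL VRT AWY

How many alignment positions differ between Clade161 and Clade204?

5

Mismatches occur at site 14 (Y↔M), site 29 (F↔T), site 32 (V↔P), site 33 (L↔R), site 34 (E↔S).
That gives 5 mismatches out of 45 aligned sites, so the Hamming distance is 5.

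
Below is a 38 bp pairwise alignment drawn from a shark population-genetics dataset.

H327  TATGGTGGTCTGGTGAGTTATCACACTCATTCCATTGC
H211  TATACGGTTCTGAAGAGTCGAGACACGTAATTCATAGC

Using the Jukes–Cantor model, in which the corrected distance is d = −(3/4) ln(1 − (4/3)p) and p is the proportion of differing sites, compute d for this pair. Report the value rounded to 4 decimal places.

0.5604

Mismatches occur at site 4 (G→A), site 5 (G→C), site 6 (T→G), site 8 (G→T), site 13 (G→A), site 14 (T→A), site 19 (T→C), site 20 (A→G), site 21 (T→A), site 22 (C→G), site 27 (T→G), site 28 (C→T), site 30 (T→A), site 32 (C→T), site 36 (T→A).
p = 15/38 = 0.394737.
d = −0.75 · ln(1 − (4/3)·0.394737) = −0.75 · ln(0.473684) = −0.75 · (-0.747215) = 0.5604.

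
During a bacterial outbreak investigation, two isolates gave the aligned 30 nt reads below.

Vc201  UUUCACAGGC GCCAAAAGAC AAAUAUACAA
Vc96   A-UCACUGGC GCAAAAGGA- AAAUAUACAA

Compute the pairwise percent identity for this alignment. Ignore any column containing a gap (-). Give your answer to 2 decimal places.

85.71%

Excluding the 2 gap columns leaves 28 comparable sites.
Mismatches occur at site 1 (U/A), site 7 (A/U), site 13 (C/A), site 17 (A/G).
24 of the 28 comparable sites match, so the percent identity is 24/28 × 100 = 85.71%.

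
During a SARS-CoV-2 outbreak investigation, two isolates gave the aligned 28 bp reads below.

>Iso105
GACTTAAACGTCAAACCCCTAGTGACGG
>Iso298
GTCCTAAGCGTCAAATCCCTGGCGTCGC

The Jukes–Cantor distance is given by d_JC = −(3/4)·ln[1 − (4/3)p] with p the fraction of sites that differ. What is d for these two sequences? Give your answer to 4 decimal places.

0.3597

Differing sites — 2:A/T; 4:T/C; 8:A/G; 16:C/T; 21:A/G; 23:T/C; 25:A/T; 28:G/C.
p = 8/28 = 0.285714.
d = −0.75 · ln(1 − (4/3)·0.285714) = −0.75 · ln(0.619048) = −0.75 · (-0.479572) = 0.3597.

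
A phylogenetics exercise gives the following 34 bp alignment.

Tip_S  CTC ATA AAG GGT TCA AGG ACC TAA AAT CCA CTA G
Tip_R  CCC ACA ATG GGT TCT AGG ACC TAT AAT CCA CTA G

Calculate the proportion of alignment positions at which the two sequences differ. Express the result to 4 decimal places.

0.1471

The sequences differ at positions 2 (T/C), 5 (T/C), 8 (A/T), 15 (A/T), 24 (A/T).
There are 5 differences over 34 sites, so p = 5/34 = 0.1471.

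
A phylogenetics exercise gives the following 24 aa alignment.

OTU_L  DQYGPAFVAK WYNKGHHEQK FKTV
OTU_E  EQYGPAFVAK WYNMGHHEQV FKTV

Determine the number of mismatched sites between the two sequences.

Mismatches occur at site 1 (D→E), site 14 (K→M), site 20 (K→V).
That gives 3 mismatches out of 24 aligned sites, so the Hamming distance is 3.

3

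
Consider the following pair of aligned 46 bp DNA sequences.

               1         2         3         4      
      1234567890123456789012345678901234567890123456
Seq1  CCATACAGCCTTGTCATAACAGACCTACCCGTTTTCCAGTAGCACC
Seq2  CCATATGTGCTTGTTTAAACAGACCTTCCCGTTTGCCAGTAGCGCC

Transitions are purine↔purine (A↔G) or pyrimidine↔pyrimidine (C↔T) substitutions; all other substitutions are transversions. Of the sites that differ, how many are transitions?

Differing sites — 6:C/T (Ti); 7:A/G (Ti); 8:G/T (Tv); 9:C/G (Tv); 15:C/T (Ti); 16:A/T (Tv); 17:T/A (Tv); 27:A/T (Tv); 35:T/G (Tv); 44:A/G (Ti).
Of the 10 differences, 4 transitions and 6 transversions, so the answer is 4.

4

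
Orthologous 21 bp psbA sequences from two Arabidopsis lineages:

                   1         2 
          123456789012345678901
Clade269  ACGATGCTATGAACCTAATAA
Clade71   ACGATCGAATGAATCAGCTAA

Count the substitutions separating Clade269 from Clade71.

7

The sequences differ at positions 6 (G/C), 7 (C/G), 8 (T/A), 14 (C/T), 16 (T/A), 17 (A/G), 18 (A/C).
That gives 7 mismatches out of 21 aligned sites, so the Hamming distance is 7.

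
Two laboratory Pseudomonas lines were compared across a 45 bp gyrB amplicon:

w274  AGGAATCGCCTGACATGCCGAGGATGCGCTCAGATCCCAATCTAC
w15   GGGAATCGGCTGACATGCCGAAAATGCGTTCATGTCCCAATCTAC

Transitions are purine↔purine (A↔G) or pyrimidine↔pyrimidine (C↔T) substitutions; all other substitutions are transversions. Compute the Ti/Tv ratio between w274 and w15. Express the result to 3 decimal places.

2.500

Mismatches occur at site 1 (A→G, transition), site 9 (C→G, transversion), site 22 (G→A, transition), site 23 (G→A, transition), site 29 (C→T, transition), site 33 (G→T, transversion), site 34 (A→G, transition).
Of the 7 differences, 5 transitions and 2 transversions, so Ti/Tv = 5/2 = 2.500.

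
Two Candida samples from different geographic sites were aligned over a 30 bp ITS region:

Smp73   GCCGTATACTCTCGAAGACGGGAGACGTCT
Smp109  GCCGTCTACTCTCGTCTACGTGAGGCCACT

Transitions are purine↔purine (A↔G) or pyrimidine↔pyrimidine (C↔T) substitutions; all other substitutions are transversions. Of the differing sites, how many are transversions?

Mismatches occur at site 6 (A↔C, transversion), site 15 (A↔T, transversion), site 16 (A↔C, transversion), site 17 (G↔T, transversion), site 21 (G↔T, transversion), site 25 (A↔G, transition), site 27 (G↔C, transversion), site 28 (T↔A, transversion).
Of the 8 differences, 1 transition and 7 transversions, so the answer is 7.

7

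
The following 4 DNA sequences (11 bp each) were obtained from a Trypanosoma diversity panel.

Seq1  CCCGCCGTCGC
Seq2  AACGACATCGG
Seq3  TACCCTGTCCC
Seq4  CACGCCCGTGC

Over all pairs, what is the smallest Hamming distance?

Pairwise Hamming distances:
  Seq1 vs Seq2: 5
  Seq1 vs Seq3: 5
  Seq1 vs Seq4: 4
  Seq2 vs Seq3: 7
  Seq2 vs Seq4: 6
  Seq3 vs Seq4: 7
The smallest is 4, between Seq1 and Seq4.

4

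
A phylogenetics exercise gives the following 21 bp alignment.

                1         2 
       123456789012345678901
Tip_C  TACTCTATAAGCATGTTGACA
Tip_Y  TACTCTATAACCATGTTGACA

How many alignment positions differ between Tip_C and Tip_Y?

A single mismatch occurs at site 11 (G→C).
That gives 1 mismatch out of 21 aligned sites, so the Hamming distance is 1.

1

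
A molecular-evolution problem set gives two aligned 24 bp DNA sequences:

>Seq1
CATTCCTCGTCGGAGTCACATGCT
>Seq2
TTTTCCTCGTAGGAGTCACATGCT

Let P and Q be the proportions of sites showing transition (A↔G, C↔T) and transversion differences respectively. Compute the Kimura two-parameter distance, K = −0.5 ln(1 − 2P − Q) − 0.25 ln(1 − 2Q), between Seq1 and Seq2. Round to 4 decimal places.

The sequences differ at positions 1 (C/T, transition), 2 (A/T, transversion), 11 (C/A, transversion).
Of the 3 differences, 1 transition and 2 transversions over 24 sites: P = 1/24 = 0.041667, Q = 2/24 = 0.083333.
d = −0.5·ln(0.833333) − 0.25·ln(0.833334) = −0.5·(-0.182322) − 0.25·(-0.182321) = 0.1367.

0.1367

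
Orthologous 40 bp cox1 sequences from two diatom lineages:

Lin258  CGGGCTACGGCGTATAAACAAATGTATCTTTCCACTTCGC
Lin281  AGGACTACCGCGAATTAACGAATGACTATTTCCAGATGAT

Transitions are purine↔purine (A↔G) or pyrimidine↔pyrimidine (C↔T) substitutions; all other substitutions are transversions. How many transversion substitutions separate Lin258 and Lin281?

10

Mismatches occur at site 1 (C→A, transversion), site 4 (G→A, transition), site 9 (G→C, transversion), site 13 (T→A, transversion), site 16 (A→T, transversion), site 20 (A→G, transition), site 25 (T→A, transversion), site 26 (A→C, transversion), site 28 (C→A, transversion), site 35 (C→G, transversion), site 36 (T→A, transversion), site 38 (C→G, transversion), site 39 (G→A, transition), site 40 (C→T, transition).
Of the 14 differences, 4 transitions and 10 transversions, so the answer is 10.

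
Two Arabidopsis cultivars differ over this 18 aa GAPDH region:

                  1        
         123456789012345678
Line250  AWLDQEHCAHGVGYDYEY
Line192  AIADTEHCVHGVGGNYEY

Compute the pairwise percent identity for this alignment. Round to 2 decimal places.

The sequences differ at positions 2 (W/I), 3 (L/A), 5 (Q/T), 9 (A/V), 14 (Y/G), 15 (D/N).
12 of the 18 sites match, so the percent identity is 12/18 × 100 = 66.67%.

66.67%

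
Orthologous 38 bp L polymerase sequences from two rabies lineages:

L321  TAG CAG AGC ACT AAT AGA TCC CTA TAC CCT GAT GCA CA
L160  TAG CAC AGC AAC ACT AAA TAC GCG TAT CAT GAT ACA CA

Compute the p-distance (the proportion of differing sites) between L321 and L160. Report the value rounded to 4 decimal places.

Mismatches occur at site 6 (G→C), site 11 (C→A), site 12 (T→C), site 14 (A→C), site 17 (G→A), site 20 (C→A), site 22 (C→G), site 23 (T→C), site 24 (A→G), site 27 (C→T), site 29 (C→A), site 34 (G→A).
There are 12 differences over 38 sites, so p = 12/38 = 0.3158.

0.3158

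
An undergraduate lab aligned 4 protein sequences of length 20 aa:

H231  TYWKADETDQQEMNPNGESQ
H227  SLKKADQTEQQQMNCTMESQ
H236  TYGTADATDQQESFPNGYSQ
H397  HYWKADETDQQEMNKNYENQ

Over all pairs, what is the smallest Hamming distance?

4

Pairwise Hamming distances:
  H231 vs H227: 9
  H231 vs H236: 6
  H231 vs H397: 4
  H227 vs H236: 13
  H227 vs H397: 10
  H236 vs H397: 10
The smallest is 4, between H231 and H397.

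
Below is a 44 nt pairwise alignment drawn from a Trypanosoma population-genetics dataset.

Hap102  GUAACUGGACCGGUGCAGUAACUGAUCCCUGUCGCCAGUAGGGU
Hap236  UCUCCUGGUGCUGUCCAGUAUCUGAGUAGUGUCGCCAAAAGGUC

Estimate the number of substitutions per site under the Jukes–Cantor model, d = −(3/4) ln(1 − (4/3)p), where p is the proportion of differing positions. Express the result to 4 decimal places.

0.5429

Mismatches occur at site 1 (G/U), site 2 (U/C), site 3 (A/U), site 4 (A/C), site 9 (A/U), site 10 (C/G), site 12 (G/U), site 15 (G/C), site 21 (A/U), site 26 (U/G), site 27 (C/U), site 28 (C/A), site 29 (C/G), site 38 (G/A), site 39 (U/A), site 43 (G/U), site 44 (U/C).
p = 17/44 = 0.386364.
d = −0.75 · ln(1 − (4/3)·0.386364) = −0.75 · ln(0.484848) = −0.75 · (-0.723920) = 0.5429.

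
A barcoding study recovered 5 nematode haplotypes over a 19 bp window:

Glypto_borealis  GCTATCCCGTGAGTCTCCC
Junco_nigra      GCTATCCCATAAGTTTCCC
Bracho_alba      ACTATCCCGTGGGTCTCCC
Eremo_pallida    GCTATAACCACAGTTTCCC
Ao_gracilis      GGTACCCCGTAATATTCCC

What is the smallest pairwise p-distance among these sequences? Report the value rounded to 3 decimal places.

Pairwise Hamming distances:
  Glypto_borealis vs Junco_nigra: 3
  Glypto_borealis vs Bracho_alba: 2
  Glypto_borealis vs Eremo_pallida: 6
  Glypto_borealis vs Ao_gracilis: 6
  Junco_nigra vs Bracho_alba: 5
  Junco_nigra vs Eremo_pallida: 5
  Junco_nigra vs Ao_gracilis: 5
  Bracho_alba vs Eremo_pallida: 8
  Bracho_alba vs Ao_gracilis: 8
  Eremo_pallida vs Ao_gracilis: 9
The smallest is 2 mismatches, between Glypto_borealis and Bracho_alba; p = 2/19 = 0.105.

0.105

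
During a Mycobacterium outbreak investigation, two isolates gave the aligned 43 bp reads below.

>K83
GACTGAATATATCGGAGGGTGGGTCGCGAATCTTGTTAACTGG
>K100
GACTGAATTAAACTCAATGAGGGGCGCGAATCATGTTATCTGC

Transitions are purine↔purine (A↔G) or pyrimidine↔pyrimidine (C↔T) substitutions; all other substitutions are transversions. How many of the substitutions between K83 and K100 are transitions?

The sequences differ at positions 9 (A/T, transversion), 10 (T/A, transversion), 12 (T/A, transversion), 14 (G/T, transversion), 15 (G/C, transversion), 17 (G/A, transition), 18 (G/T, transversion), 20 (T/A, transversion), 24 (T/G, transversion), 33 (T/A, transversion), 39 (A/T, transversion), 43 (G/C, transversion).
Of the 12 differences, 1 transition and 11 transversions, so the answer is 1.

1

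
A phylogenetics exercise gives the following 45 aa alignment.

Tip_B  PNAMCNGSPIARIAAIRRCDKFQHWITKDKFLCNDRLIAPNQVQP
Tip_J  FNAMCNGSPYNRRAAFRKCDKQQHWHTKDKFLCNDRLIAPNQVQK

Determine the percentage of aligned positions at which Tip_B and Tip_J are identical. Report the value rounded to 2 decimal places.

80.00%

Differing sites — 1:P/F; 10:I/Y; 11:A/N; 13:I/R; 16:I/F; 18:R/K; 22:F/Q; 26:I/H; 45:P/K.
36 of the 45 sites match, so the percent identity is 36/45 × 100 = 80.00%.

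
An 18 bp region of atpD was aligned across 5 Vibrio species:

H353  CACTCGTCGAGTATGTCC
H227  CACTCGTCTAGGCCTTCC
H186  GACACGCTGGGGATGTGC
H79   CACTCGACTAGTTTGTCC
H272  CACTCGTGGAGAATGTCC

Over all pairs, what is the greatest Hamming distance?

Pairwise Hamming distances:
  H353 vs H227: 5
  H353 vs H186: 7
  H353 vs H79: 3
  H353 vs H272: 2
  H227 vs H186: 10
  H227 vs H79: 5
  H227 vs H272: 6
  H186 vs H79: 9
  H186 vs H272: 7
  H79 vs H272: 5
The largest is 10, between H227 and H186.

10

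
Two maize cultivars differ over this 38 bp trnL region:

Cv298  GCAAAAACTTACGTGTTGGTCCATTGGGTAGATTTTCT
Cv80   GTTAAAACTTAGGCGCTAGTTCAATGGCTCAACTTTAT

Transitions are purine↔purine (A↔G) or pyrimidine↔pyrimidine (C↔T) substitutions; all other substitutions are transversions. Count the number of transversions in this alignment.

6

Mismatches occur at site 2 (C↔T, transition), site 3 (A↔T, transversion), site 12 (C↔G, transversion), site 14 (T↔C, transition), site 16 (T↔C, transition), site 18 (G↔A, transition), site 21 (C↔T, transition), site 24 (T↔A, transversion), site 28 (G↔C, transversion), site 30 (A↔C, transversion), site 31 (G↔A, transition), site 33 (T↔C, transition), site 37 (C↔A, transversion).
Of the 13 differences, 7 transitions and 6 transversions, so the answer is 6.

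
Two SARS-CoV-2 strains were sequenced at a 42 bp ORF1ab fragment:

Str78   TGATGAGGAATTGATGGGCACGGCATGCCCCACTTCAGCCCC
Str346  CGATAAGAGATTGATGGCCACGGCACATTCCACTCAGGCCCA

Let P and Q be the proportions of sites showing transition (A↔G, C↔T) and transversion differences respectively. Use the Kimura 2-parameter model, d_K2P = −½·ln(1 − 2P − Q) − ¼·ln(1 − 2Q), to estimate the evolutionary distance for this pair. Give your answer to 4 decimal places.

Mismatches occur at site 1 (T→C, transition), site 5 (G→A, transition), site 8 (G→A, transition), site 9 (A→G, transition), site 18 (G→C, transversion), site 26 (T→C, transition), site 27 (G→A, transition), site 28 (C→T, transition), site 29 (C→T, transition), site 35 (T→C, transition), site 36 (C→A, transversion), site 37 (A→G, transition), site 42 (C→A, transversion).
Of the 13 differences, 10 transitions and 3 transversions over 42 sites: P = 10/42 = 0.238095, Q = 3/42 = 0.071429.
d = −0.5·ln(0.452381) − 0.25·ln(0.857142) = −0.5·(-0.793231) − 0.25·(-0.154152) = 0.4352.

0.4352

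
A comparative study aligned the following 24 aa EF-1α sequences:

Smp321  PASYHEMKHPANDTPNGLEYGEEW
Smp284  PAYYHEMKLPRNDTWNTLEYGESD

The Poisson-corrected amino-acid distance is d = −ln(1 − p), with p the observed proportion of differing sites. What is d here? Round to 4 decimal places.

Mismatches occur at site 3 (S↔Y), site 9 (H↔L), site 11 (A↔R), site 15 (P↔W), site 17 (G↔T), site 23 (E↔S), site 24 (W↔D).
p = 7/24 = 0.291667.
d = −ln(1 − 0.291667) = −ln(0.708333) = 0.3448.

0.3448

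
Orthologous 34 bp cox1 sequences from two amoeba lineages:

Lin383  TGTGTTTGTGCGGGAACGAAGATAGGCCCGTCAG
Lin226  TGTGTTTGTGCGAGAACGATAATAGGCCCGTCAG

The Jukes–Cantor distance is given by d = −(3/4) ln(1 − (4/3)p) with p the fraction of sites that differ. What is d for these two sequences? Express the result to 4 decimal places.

0.0939

The sequences differ at positions 13 (G/A), 20 (A/T), 21 (G/A).
p = 3/34 = 0.088235.
d = −0.75 · ln(1 − (4/3)·0.088235) = −0.75 · ln(0.882353) = −0.75 · (-0.125163) = 0.0939.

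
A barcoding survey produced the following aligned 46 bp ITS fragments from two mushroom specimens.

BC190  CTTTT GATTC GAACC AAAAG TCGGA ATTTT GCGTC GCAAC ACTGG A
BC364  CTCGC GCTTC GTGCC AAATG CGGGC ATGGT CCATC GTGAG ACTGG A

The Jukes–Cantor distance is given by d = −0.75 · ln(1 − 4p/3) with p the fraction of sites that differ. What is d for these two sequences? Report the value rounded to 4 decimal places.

0.5091

Differing sites — 3:T/C; 4:T/G; 5:T/C; 7:A/C; 12:A/T; 13:A/G; 19:A/T; 21:T/C; 22:C/G; 25:A/C; 28:T/G; 29:T/G; 31:G/C; 33:G/A; 37:C/T; 38:A/G; 40:C/G.
p = 17/46 = 0.369565.
d = −0.75 · ln(1 − (4/3)·0.369565) = −0.75 · ln(0.507247) = −0.75 · (-0.678757) = 0.5091.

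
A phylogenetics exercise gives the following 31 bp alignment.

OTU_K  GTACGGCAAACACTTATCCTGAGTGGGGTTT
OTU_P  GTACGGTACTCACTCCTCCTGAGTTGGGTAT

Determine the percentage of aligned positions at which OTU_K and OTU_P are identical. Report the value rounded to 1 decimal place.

77.4%

Differing sites — 7:C/T; 9:A/C; 10:A/T; 15:T/C; 16:A/C; 25:G/T; 30:T/A.
24 of the 31 sites match, so the percent identity is 24/31 × 100 = 77.4%.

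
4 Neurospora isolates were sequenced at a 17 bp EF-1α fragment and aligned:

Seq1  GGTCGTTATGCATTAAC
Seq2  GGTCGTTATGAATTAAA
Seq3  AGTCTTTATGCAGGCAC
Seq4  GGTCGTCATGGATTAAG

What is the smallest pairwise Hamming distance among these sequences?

2

Pairwise Hamming distances:
  Seq1 vs Seq2: 2
  Seq1 vs Seq3: 5
  Seq1 vs Seq4: 3
  Seq2 vs Seq3: 7
  Seq2 vs Seq4: 3
  Seq3 vs Seq4: 8
The smallest is 2, between Seq1 and Seq2.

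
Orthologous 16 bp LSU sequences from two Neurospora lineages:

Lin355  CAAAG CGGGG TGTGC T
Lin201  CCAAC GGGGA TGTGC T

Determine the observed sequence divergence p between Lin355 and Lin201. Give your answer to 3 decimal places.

0.250

Mismatches occur at site 2 (A/C), site 5 (G/C), site 6 (C/G), site 10 (G/A).
There are 4 differences over 16 sites, so p = 4/16 = 0.250.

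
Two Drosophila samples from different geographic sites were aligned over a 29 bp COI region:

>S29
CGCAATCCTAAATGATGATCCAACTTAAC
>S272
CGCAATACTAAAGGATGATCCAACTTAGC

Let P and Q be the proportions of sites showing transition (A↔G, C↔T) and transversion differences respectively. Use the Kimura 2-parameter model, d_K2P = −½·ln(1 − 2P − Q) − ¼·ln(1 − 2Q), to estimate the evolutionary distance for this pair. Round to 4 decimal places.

Mismatches occur at site 7 (C↔A, transversion), site 13 (T↔G, transversion), site 28 (A↔G, transition).
Of the 3 differences, 1 transition and 2 transversions over 29 sites: P = 1/29 = 0.034483, Q = 2/29 = 0.068966.
d = −0.5·ln(0.862068) − 0.25·ln(0.862068) = −0.5·(-0.148421) − 0.25·(-0.148421) = 0.1113.

0.1113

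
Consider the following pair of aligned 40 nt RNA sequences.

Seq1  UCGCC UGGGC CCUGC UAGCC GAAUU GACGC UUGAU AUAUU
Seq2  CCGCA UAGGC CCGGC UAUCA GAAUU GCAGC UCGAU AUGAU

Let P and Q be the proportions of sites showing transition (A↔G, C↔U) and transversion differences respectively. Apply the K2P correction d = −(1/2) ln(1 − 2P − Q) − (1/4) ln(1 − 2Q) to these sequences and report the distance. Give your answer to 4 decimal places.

Mismatches occur at site 1 (U/C, transition), site 5 (C/A, transversion), site 7 (G/A, transition), site 13 (U/G, transversion), site 18 (G/U, transversion), site 20 (C/A, transversion), site 27 (A/C, transversion), site 28 (C/A, transversion), site 32 (U/C, transition), site 38 (A/G, transition), site 39 (U/A, transversion).
Of the 11 differences, 4 transitions and 7 transversions over 40 sites: P = 4/40 = 0.100000, Q = 7/40 = 0.175000.
d = −0.5·ln(0.625000) − 0.25·ln(0.650000) = −0.5·(-0.470004) − 0.25·(-0.430783) = 0.3427.

0.3427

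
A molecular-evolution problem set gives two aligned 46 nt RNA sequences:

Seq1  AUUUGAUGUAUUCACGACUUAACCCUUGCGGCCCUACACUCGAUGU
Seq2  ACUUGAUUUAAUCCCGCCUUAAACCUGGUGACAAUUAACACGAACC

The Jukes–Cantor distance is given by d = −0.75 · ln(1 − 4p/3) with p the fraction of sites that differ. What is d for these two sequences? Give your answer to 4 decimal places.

0.5091

Mismatches occur at site 2 (U/C), site 8 (G/U), site 11 (U/A), site 14 (A/C), site 17 (A/C), site 23 (C/A), site 27 (U/G), site 29 (C/U), site 31 (G/A), site 33 (C/A), site 34 (C/A), site 36 (A/U), site 37 (C/A), site 40 (U/A), site 44 (U/A), site 45 (G/C), site 46 (U/C).
p = 17/46 = 0.369565.
d = −0.75 · ln(1 − (4/3)·0.369565) = −0.75 · ln(0.507247) = −0.75 · (-0.678757) = 0.5091.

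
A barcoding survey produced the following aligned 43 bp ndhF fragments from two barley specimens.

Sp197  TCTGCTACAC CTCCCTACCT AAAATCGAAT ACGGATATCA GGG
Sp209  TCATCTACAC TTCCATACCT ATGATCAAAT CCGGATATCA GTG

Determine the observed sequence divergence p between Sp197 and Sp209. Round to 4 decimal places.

Mismatches occur at site 3 (T→A), site 4 (G→T), site 11 (C→T), site 15 (C→A), site 22 (A→T), site 23 (A→G), site 27 (G→A), site 31 (A→C), site 42 (G→T).
There are 9 differences over 43 sites, so p = 9/43 = 0.2093.

0.2093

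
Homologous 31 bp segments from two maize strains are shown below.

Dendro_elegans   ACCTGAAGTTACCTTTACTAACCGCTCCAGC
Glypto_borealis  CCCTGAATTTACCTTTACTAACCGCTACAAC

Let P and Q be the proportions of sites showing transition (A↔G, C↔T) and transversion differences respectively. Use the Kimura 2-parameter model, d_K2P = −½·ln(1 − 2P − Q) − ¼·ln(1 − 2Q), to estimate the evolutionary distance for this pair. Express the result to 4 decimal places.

0.1417

Mismatches occur at site 1 (A/C, transversion), site 8 (G/T, transversion), site 27 (C/A, transversion), site 30 (G/A, transition).
Of the 4 differences, 1 transition and 3 transversions over 31 sites: P = 1/31 = 0.032258, Q = 3/31 = 0.096774.
d = −0.5·ln(0.838710) − 0.25·ln(0.806452) = −0.5·(-0.175890) − 0.25·(-0.215111) = 0.1417.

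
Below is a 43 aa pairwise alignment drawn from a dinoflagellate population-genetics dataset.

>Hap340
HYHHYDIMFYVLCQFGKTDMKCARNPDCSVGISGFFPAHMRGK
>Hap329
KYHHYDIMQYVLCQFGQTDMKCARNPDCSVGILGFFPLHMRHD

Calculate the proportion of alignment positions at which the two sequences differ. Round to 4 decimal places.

Mismatches occur at site 1 (H/K), site 9 (F/Q), site 17 (K/Q), site 33 (S/L), site 38 (A/L), site 42 (G/H), site 43 (K/D).
There are 7 differences over 43 sites, so p = 7/43 = 0.1628.

0.1628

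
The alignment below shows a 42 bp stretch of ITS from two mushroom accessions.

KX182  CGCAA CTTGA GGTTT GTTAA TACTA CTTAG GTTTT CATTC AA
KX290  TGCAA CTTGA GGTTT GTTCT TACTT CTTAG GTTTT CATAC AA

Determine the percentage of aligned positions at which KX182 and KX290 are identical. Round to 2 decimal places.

88.10%

The sequences differ at positions 1 (C/T), 19 (A/C), 20 (A/T), 25 (A/T), 39 (T/A).
37 of the 42 sites match, so the percent identity is 37/42 × 100 = 88.10%.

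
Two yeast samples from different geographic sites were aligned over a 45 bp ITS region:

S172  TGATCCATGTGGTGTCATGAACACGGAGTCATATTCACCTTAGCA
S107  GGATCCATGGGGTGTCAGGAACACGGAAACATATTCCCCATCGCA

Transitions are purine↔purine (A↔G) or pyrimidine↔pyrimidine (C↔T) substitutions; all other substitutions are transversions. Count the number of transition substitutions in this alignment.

The sequences differ at positions 1 (T/G, transversion), 10 (T/G, transversion), 18 (T/G, transversion), 28 (G/A, transition), 29 (T/A, transversion), 37 (A/C, transversion), 40 (T/A, transversion), 42 (A/C, transversion).
Of the 8 differences, 1 transition and 7 transversions, so the answer is 1.

1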